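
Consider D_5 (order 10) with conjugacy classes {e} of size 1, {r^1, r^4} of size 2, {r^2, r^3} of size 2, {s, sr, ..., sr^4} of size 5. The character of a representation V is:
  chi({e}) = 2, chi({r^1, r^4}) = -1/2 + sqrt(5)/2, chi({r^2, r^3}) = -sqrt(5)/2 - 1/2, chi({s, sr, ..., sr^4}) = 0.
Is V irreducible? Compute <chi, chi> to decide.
Irreducible: <chi, chi> = 1.

Proof sketch: <chi, chi> = (1/|G|) sum_C |C| * |chi(C)|^2 = (1/10)[1*|2|^2 + 2*|-1/2 + sqrt(5)/2|^2 + 2*|-sqrt(5)/2 - 1/2|^2 + 5*|0|^2]
  = (1/10)[(4) + (3 - sqrt(5)) + (sqrt(5) + 3) + (0)] = 10/10 = 1.
A character is irreducible iff <chi, chi> = 1, so this representation is irreducible.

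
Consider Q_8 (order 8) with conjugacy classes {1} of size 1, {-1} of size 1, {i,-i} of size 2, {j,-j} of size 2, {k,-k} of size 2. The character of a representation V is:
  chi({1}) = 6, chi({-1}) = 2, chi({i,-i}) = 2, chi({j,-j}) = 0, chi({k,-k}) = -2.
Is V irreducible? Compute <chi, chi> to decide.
Not irreducible (reducible): <chi, chi> = 7 > 1.

Why: <chi, chi> = (1/|G|) sum_C |C| * |chi(C)|^2 = (1/8)[1*|6|^2 + 1*|2|^2 + 2*|2|^2 + 2*|0|^2 + 2*|-2|^2]
  = (1/8)[(36) + (4) + (8) + (0) + (8)] = 56/8 = 7.
A character is irreducible iff <chi, chi> = 1, so this representation is reducible.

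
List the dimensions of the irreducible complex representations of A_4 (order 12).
Dimensions: 1, 1, 1, 3

There are 4 irreducibles (= number of conjugacy classes). Their dimensions d_i satisfy sum d_i^2 = |G| = 12: 1 + 1 + 1 + 9 = 12.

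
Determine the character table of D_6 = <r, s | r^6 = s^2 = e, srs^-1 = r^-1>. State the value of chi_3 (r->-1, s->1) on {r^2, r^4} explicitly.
Conjugacy classes: {e} of size 1, {r^3} of size 1, {r^1, r^5} of size 2, {r^2, r^4} of size 2, {s, sr^2, ...} of size 3, {sr, sr^3, ...} of size 3.
Character table:
  irrep \ class              {e} (size 1)  {r^3} (size 1)  {r^1, r^5} (size 2)  {r^2, r^4} (size 2)  {s, sr^2, ...} (size 3)  {sr, sr^3, ...} (size 3)
  chi_1 (triv)               1             1               1                    1                    1                        1                       
  chi_2 (sign: r->1, s->-1)  1             1               1                    1                    -1                       -1                      
  chi_3 (r->-1, s->1)        1             -1              -1                   1                    1                        -1                      
  chi_4 (r->-1, s->-1)       1             -1              -1                   1                    -1                       1                       
  chi_5 (2d, j=1)            2             -2              1                    -1                   0                        0                       
  chi_6 (2d, j=2)            2             2               -1                   -1                   0                        0                       

Spot check: chi_3 (r->-1, s->1) on {r^2, r^4} = 1.

Working: D_6 has order 2*6 = 12 with 6 conjugacy classes, hence 6 irreducibles. Sum of squared dims 1 + 1 + 1 + 1 + 4 + 4 = 12 = |G|. Linear characters come from the abelianisation; the 2-dimensional irreps have character r^k -> 2*cos(2*pi*j*k/6), reflections -> 0.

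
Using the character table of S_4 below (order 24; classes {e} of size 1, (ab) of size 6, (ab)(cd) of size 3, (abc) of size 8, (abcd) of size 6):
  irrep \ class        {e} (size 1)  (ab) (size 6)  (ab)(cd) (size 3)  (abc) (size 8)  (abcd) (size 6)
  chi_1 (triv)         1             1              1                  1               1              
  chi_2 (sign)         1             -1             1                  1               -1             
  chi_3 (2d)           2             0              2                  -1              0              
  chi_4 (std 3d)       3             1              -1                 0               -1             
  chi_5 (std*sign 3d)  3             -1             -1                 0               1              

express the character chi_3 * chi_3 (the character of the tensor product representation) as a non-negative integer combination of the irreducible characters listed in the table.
chi_3 tensor chi_3 = chi_1 + chi_2 + chi_3 (all other irreducibles have multiplicity 0).

Working: The character of a tensor product is the pointwise product (chi_3 * chi_3)(C) = chi_3(C) * chi_3(C):
  {e}: (2)*(2), (ab): (0)*(0), (ab)(cd): (2)*(2), (abc): (-1)*(-1), (abcd): (0)*(0)
so (chi_3 * chi_3) takes values
  {e} -> 4, (ab) -> 0, (ab)(cd) -> 4, (abc) -> 1, (abcd) -> 0.
Now take the inner product of this character with each irreducible chi from the table, <chi_3*chi_3, chi> = (1/24) sum_C |C| (chi_3*chi_3)(C) conj(chi(C)):
  <chi_3*chi_3, chi_1> = (1/24)[1*(4)*conj(1) + 6*(0)*conj(1) + 3*(4)*conj(1) + 8*(1)*conj(1) + 6*(0)*conj(1)]
      = (1/24)[(4) + (0) + (12) + (8) + (0)] = 24/24 = 1
  <chi_3*chi_3, chi_2> = (1/24)[1*(4)*conj(1) + 6*(0)*conj(-1) + 3*(4)*conj(1) + 8*(1)*conj(1) + 6*(0)*conj(-1)]
      = (1/24)[(4) + (0) + (12) + (8) + (0)] = 24/24 = 1
  <chi_3*chi_3, chi_3> = (1/24)[1*(4)*conj(2) + 6*(0)*conj(0) + 3*(4)*conj(2) + 8*(1)*conj(-1) + 6*(0)*conj(0)]
      = (1/24)[(8) + (0) + (24) + (-8) + (0)] = 24/24 = 1
  <chi_3*chi_3, chi_4> = (1/24)[1*(4)*conj(3) + 6*(0)*conj(1) + 3*(4)*conj(-1) + 8*(1)*conj(0) + 6*(0)*conj(-1)]
      = (1/24)[(12) + (0) + (-12) + (0) + (0)] = 0/24 = 0
  <chi_3*chi_3, chi_5> = (1/24)[1*(4)*conj(3) + 6*(0)*conj(-1) + 3*(4)*conj(-1) + 8*(1)*conj(0) + 6*(0)*conj(1)]
      = (1/24)[(12) + (0) + (-12) + (0) + (0)] = 0/24 = 0
Hence the multiplicities are chi_1: 1, chi_2: 1, chi_3: 1. Dimension check: dim(chi_3)*dim(chi_3) = 2*2 = 4 and sum (mult * dim) = 1*1 + 1*1 + 1*2 = 4.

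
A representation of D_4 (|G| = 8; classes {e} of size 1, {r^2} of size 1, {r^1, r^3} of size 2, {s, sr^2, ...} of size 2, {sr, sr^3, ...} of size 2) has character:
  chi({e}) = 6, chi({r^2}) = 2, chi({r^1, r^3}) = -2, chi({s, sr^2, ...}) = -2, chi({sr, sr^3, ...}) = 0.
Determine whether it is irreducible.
Not irreducible (reducible): <chi, chi> = 7 > 1.

Proof sketch: <chi, chi> = (1/|G|) sum_C |C| * |chi(C)|^2 = (1/8)[1*|6|^2 + 1*|2|^2 + 2*|-2|^2 + 2*|-2|^2 + 2*|0|^2]
  = (1/8)[(36) + (4) + (8) + (8) + (0)] = 56/8 = 7.
A character is irreducible iff <chi, chi> = 1, so this representation is reducible.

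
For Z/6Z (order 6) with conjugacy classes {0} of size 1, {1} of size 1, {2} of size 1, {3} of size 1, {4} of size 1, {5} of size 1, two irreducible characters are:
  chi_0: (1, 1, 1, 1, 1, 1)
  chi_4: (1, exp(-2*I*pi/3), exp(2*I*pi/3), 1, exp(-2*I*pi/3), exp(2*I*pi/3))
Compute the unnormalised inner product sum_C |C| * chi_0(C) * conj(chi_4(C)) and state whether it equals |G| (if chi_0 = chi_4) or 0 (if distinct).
Sum = 0; so <chi_0, chi_4> = 0 (distinct irreducibles are orthogonal).

Reasoning: Compute term by term over conjugacy classes (|C| * chi_0(C) * conj(chi_4(C))):
  1*(1)*conj(1) + 1*(1)*conj(exp(-2*I*pi/3)) + 1*(1)*conj(exp(2*I*pi/3)) + 1*(1)*conj(1) + 1*(1)*conj(exp(-2*I*pi/3)) + 1*(1)*conj(exp(2*I*pi/3))
  = (1) + (exp(2*I*pi/3)) + (exp(-2*I*pi/3)) + (1) + (exp(2*I*pi/3)) + (exp(-2*I*pi/3))
  = 0.
(Exp terms are combined using exp(i*s)*conj(exp(i*t)) = exp(i*(s-t)), and sums of them are collapsed using the identity that for every m > 1 the m distinct m-th roots of unity sum to 0, e.g. 1 + exp(2*I*pi/3) + exp(-2*I*pi/3) = 0.)
Dividing by |G| = 6 gives 0/6 = 0, matching the row-orthogonality relation <chi_0, chi_4> = [chi_0 = chi_4].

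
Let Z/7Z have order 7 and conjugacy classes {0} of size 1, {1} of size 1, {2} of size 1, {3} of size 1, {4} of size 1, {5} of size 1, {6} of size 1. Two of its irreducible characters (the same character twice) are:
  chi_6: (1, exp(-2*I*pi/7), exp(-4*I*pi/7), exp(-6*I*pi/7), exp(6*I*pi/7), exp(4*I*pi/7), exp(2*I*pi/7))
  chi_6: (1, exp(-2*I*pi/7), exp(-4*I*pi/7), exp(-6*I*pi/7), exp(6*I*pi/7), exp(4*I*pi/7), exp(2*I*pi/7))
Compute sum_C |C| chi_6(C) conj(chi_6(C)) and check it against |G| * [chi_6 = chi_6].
Sum = 7 = |G| = 7; so <chi_6, chi_6> = 1 (norm-1 confirms irreducibility).

Why: Compute term by term over conjugacy classes (|C| * chi_6(C) * conj(chi_6(C))):
  1*(1)*conj(1) + 1*(exp(-2*I*pi/7))*conj(exp(-2*I*pi/7)) + 1*(exp(-4*I*pi/7))*conj(exp(-4*I*pi/7)) + 1*(exp(-6*I*pi/7))*conj(exp(-6*I*pi/7)) + 1*(exp(6*I*pi/7))*conj(exp(6*I*pi/7)) + 1*(exp(4*I*pi/7))*conj(exp(4*I*pi/7)) + 1*(exp(2*I*pi/7))*conj(exp(2*I*pi/7))
  = (1) + (1) + (1) + (1) + (1) + (1) + (1)
  = 7.
(Exp terms are combined using exp(i*s)*conj(exp(i*t)) = exp(i*(s-t)), and sums of them are collapsed using the identity that for every m > 1 the m distinct m-th roots of unity sum to 0, e.g. 1 + exp(2*I*pi/3) + exp(-2*I*pi/3) = 0.)
Dividing by |G| = 7 gives 7/7 = 1, matching the row-orthogonality relation <chi_6, chi_6> = [chi_6 = chi_6].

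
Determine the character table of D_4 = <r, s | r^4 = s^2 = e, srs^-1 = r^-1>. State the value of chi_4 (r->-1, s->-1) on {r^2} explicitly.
Conjugacy classes: {e} of size 1, {r^2} of size 1, {r^1, r^3} of size 2, {s, sr^2, ...} of size 2, {sr, sr^3, ...} of size 2.
Character table:
  irrep \ class              {e} (size 1)  {r^2} (size 1)  {r^1, r^3} (size 2)  {s, sr^2, ...} (size 2)  {sr, sr^3, ...} (size 2)
  chi_1 (triv)               1             1               1                    1                        1                       
  chi_2 (sign: r->1, s->-1)  1             1               1                    -1                       -1                      
  chi_3 (r->-1, s->1)        1             1               -1                   1                        -1                      
  chi_4 (r->-1, s->-1)       1             1               -1                   -1                       1                       
  chi_5 (2d, j=1)            2             -2              0                    0                        0                       

Spot check: chi_4 (r->-1, s->-1) on {r^2} = 1.

Solution. D_4 has order 2*4 = 8 with 5 conjugacy classes, hence 5 irreducibles. Sum of squared dims 1 + 1 + 1 + 1 + 4 = 8 = |G|. Linear characters come from the abelianisation; the 2-dimensional irreps have character r^k -> 2*cos(2*pi*j*k/4), reflections -> 0.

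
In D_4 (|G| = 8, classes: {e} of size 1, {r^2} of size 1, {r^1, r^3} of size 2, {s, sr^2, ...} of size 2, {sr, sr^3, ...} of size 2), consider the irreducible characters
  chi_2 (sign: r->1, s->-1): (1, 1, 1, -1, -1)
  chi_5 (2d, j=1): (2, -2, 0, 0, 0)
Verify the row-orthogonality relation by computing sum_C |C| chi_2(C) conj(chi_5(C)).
Sum = 0; so <chi_2, chi_5> = 0 (distinct irreducibles are orthogonal).

Working: Compute term by term over conjugacy classes (|C| * chi_2(C) * conj(chi_5(C))):
  1*(1)*conj(2) + 1*(1)*conj(-2) + 2*(1)*conj(0) + 2*(-1)*conj(0) + 2*(-1)*conj(0)
  = (2) + (-2) + (0) + (0) + (0)
  = 0.
Dividing by |G| = 8 gives 0/8 = 0, matching the row-orthogonality relation <chi_2, chi_5> = [chi_2 = chi_5].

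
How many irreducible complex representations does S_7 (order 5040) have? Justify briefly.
15

Explanation: The number of irreducible complex representations of a finite group equals its number of conjugacy classes. Conjugacy classes in S_7 correspond to cycle types, i.e. partitions of 7; there are p(7) = 15 of them, so S_7 (order 5040) has exactly 15 irreducible complex representations.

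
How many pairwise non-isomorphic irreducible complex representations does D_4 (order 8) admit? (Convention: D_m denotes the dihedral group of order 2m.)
5

Details: The number of irreducible complex representations of a finite group equals its number of conjugacy classes. D_4 has 5 conjugacy classes (n/2 + 3 for n even), so D_4 (order 8) has exactly 5 irreducible complex representations.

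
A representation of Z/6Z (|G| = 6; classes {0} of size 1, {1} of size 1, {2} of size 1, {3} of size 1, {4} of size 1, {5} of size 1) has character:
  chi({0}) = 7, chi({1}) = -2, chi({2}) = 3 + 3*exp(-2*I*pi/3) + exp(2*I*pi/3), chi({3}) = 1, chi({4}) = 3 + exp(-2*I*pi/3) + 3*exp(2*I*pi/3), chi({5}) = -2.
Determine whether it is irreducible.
Not irreducible (reducible): <chi, chi> = 11 > 1.

Details: <chi, chi> = (1/|G|) sum_C |C| * |chi(C)|^2 = (1/6)[1*|7|^2 + 1*|-2|^2 + 1*|3 + 3*exp(-2*I*pi/3) + exp(2*I*pi/3)|^2 + 1*|1|^2 + 1*|3 + exp(-2*I*pi/3) + 3*exp(2*I*pi/3)|^2 + 1*|-2|^2]
  = (1/6)[(49) + (4) + (4) + (1) + (4) + (4)] = 66/6 = 11.
(Exp terms are combined using exp(i*s)*conj(exp(i*t)) = exp(i*(s-t)), and sums of them are collapsed using the identity that for every m > 1 the m distinct m-th roots of unity sum to 0, e.g. 1 + exp(2*I*pi/3) + exp(-2*I*pi/3) = 0.)
A character is irreducible iff <chi, chi> = 1, so this representation is reducible.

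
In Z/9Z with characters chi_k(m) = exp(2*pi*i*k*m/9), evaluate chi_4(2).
chi_4(2) = zeta_9^8 = exp(-2*I*pi/9)

Argument: chi_4(2) = zeta_9^(4*2) = zeta_9^8. Since zeta_9^9 = 1, this equals zeta_9^8 = exp(2*pi*i*8/9) = exp(-2*I*pi/9).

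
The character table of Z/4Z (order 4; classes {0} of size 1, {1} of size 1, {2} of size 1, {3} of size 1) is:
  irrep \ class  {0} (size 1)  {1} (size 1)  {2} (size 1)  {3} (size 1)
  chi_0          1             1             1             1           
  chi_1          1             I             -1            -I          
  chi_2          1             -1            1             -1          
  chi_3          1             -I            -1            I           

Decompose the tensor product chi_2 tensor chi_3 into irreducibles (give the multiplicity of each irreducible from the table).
chi_2 tensor chi_3 = chi_1 (all other irreducibles have multiplicity 0).

Proof sketch: The character of a tensor product is the pointwise product (chi_2 * chi_3)(C) = chi_2(C) * chi_3(C):
  {0}: (1)*(1), {1}: (-1)*(-I), {2}: (1)*(-1), {3}: (-1)*(I)
so (chi_2 * chi_3) takes values
  {0} -> 1, {1} -> I, {2} -> -1, {3} -> -I.
Now take the inner product of this character with each irreducible chi from the table, <chi_2*chi_3, chi> = (1/4) sum_C |C| (chi_2*chi_3)(C) conj(chi(C)):
  <chi_2*chi_3, chi_0> = (1/4)[1*(1)*conj(1) + 1*(I)*conj(1) + 1*(-1)*conj(1) + 1*(-I)*conj(1)]
      = (1/4)[(1) + (I) + (-1) + (-I)] = 0/4 = 0
  <chi_2*chi_3, chi_1> = (1/4)[1*(1)*conj(1) + 1*(I)*conj(I) + 1*(-1)*conj(-1) + 1*(-I)*conj(-I)]
      = (1/4)[(1) + (1) + (1) + (1)] = 4/4 = 1
  <chi_2*chi_3, chi_2> = (1/4)[1*(1)*conj(1) + 1*(I)*conj(-1) + 1*(-1)*conj(1) + 1*(-I)*conj(-1)]
      = (1/4)[(1) + (-I) + (-1) + (I)] = 0/4 = 0
  <chi_2*chi_3, chi_3> = (1/4)[1*(1)*conj(1) + 1*(I)*conj(-I) + 1*(-1)*conj(-1) + 1*(-I)*conj(I)]
      = (1/4)[(1) + (-1) + (1) + (-1)] = 0/4 = 0
(Exp terms are combined using exp(i*s)*conj(exp(i*t)) = exp(i*(s-t)), and sums of them are collapsed using the identity that for every m > 1 the m distinct m-th roots of unity sum to 0, e.g. 1 + exp(2*I*pi/3) + exp(-2*I*pi/3) = 0.)
Hence the multiplicities are chi_1: 1. Dimension check: dim(chi_2)*dim(chi_3) = 1*1 = 1 and sum (mult * dim) = 1*1 = 1.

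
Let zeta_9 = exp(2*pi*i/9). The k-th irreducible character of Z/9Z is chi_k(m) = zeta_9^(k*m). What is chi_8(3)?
chi_8(3) = zeta_9^24 = exp(-2*I*pi/3)

Working: chi_8(3) = zeta_9^(8*3) = zeta_9^24. Since zeta_9^9 = 1, this equals zeta_9^6 = exp(2*pi*i*6/9) = exp(-2*I*pi/3).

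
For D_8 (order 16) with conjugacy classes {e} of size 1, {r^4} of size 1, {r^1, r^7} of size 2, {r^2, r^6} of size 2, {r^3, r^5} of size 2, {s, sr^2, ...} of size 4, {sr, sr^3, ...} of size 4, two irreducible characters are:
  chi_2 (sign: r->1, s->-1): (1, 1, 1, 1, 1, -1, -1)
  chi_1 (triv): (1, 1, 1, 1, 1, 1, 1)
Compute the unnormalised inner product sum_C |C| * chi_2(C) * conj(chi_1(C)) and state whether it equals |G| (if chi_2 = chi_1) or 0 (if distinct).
Sum = 0; so <chi_2, chi_1> = 0 (distinct irreducibles are orthogonal).

Argument: Compute term by term over conjugacy classes (|C| * chi_2(C) * conj(chi_1(C))):
  1*(1)*conj(1) + 1*(1)*conj(1) + 2*(1)*conj(1) + 2*(1)*conj(1) + 2*(1)*conj(1) + 4*(-1)*conj(1) + 4*(-1)*conj(1)
  = (1) + (1) + (2) + (2) + (2) + (-4) + (-4)
  = 0.
Dividing by |G| = 16 gives 0/16 = 0, matching the row-orthogonality relation <chi_2, chi_1> = [chi_2 = chi_1].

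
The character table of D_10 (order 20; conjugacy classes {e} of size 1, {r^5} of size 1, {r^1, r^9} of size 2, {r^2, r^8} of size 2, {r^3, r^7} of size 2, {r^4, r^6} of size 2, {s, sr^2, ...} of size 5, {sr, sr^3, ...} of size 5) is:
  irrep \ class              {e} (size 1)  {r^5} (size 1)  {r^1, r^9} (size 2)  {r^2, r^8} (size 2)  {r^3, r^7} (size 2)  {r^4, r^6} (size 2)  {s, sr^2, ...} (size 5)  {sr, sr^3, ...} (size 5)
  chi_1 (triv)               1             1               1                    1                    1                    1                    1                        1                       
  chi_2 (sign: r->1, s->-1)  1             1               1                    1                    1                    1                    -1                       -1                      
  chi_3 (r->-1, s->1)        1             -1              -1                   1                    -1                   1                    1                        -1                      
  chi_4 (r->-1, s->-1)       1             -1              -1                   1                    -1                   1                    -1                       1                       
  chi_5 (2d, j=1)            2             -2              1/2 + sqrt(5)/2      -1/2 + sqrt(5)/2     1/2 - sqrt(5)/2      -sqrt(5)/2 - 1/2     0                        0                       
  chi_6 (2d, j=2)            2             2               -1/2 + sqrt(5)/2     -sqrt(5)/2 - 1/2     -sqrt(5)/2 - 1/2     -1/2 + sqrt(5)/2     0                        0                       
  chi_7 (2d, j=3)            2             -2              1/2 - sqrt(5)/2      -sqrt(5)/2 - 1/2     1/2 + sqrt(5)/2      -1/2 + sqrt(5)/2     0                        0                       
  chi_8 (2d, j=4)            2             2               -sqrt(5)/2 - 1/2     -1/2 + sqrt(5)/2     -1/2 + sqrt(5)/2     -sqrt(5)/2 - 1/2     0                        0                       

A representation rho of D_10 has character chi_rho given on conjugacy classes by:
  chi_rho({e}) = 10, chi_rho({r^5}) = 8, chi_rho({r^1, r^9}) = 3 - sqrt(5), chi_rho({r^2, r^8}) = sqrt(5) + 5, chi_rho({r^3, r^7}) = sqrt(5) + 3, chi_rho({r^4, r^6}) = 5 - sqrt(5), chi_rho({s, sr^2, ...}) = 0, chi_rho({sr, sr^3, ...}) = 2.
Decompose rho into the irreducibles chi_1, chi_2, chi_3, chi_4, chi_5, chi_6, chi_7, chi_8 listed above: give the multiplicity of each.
Multiplicities: chi_1: 3, chi_2: 2, chi_3: 0, chi_4: 1, chi_5: 0, chi_6: 0, chi_7: 0, chi_8: 2.

Argument: Use <chi_rho, chi> = (1/|G|) sum_C |C| * chi_rho(C) * conj(chi(C)) with |G| = 20 for each irreducible chi in the table:
  <chi_rho, chi_1> = (1/20)[1*(10)*conj(1) + 1*(8)*conj(1) + 2*(3 - sqrt(5))*conj(1) + 2*(sqrt(5) + 5)*conj(1) + 2*(sqrt(5) + 3)*conj(1) + 2*(5 - sqrt(5))*conj(1) + 5*(0)*conj(1) + 5*(2)*conj(1)]
      = (1/20)[(10) + (8) + (6 - 2*sqrt(5)) + (2*sqrt(5) + 10) + (2*sqrt(5) + 6) + (10 - 2*sqrt(5)) + (0) + (10)] = 60/20 = 3
  <chi_rho, chi_2> = (1/20)[1*(10)*conj(1) + 1*(8)*conj(1) + 2*(3 - sqrt(5))*conj(1) + 2*(sqrt(5) + 5)*conj(1) + 2*(sqrt(5) + 3)*conj(1) + 2*(5 - sqrt(5))*conj(1) + 5*(0)*conj(-1) + 5*(2)*conj(-1)]
      = (1/20)[(10) + (8) + (6 - 2*sqrt(5)) + (2*sqrt(5) + 10) + (2*sqrt(5) + 6) + (10 - 2*sqrt(5)) + (0) + (-10)] = 40/20 = 2
  <chi_rho, chi_3> = (1/20)[1*(10)*conj(1) + 1*(8)*conj(-1) + 2*(3 - sqrt(5))*conj(-1) + 2*(sqrt(5) + 5)*conj(1) + 2*(sqrt(5) + 3)*conj(-1) + 2*(5 - sqrt(5))*conj(1) + 5*(0)*conj(1) + 5*(2)*conj(-1)]
      = (1/20)[(10) + (-8) + (-6 + 2*sqrt(5)) + (2*sqrt(5) + 10) + (-6 - 2*sqrt(5)) + (10 - 2*sqrt(5)) + (0) + (-10)] = 0/20 = 0
  <chi_rho, chi_4> = (1/20)[1*(10)*conj(1) + 1*(8)*conj(-1) + 2*(3 - sqrt(5))*conj(-1) + 2*(sqrt(5) + 5)*conj(1) + 2*(sqrt(5) + 3)*conj(-1) + 2*(5 - sqrt(5))*conj(1) + 5*(0)*conj(-1) + 5*(2)*conj(1)]
      = (1/20)[(10) + (-8) + (-6 + 2*sqrt(5)) + (2*sqrt(5) + 10) + (-6 - 2*sqrt(5)) + (10 - 2*sqrt(5)) + (0) + (10)] = 20/20 = 1
  <chi_rho, chi_5> = (1/20)[1*(10)*conj(2) + 1*(8)*conj(-2) + 2*(3 - sqrt(5))*conj(1/2 + sqrt(5)/2) + 2*(sqrt(5) + 5)*conj(-1/2 + sqrt(5)/2) + 2*(sqrt(5) + 3)*conj(1/2 - sqrt(5)/2) + 2*(5 - sqrt(5))*conj(-sqrt(5)/2 - 1/2) + 5*(0)*conj(0) + 5*(2)*conj(0)]
      = (1/20)[(20) + (-16) + (-2 + 2*sqrt(5)) + (4*sqrt(5)) + (-2*sqrt(5) - 2) + (-4*sqrt(5)) + (0) + (0)] = 0/20 = 0
  <chi_rho, chi_6> = (1/20)[1*(10)*conj(2) + 1*(8)*conj(2) + 2*(3 - sqrt(5))*conj(-1/2 + sqrt(5)/2) + 2*(sqrt(5) + 5)*conj(-sqrt(5)/2 - 1/2) + 2*(sqrt(5) + 3)*conj(-sqrt(5)/2 - 1/2) + 2*(5 - sqrt(5))*conj(-1/2 + sqrt(5)/2) + 5*(0)*conj(0) + 5*(2)*conj(0)]
      = (1/20)[(20) + (16) + (-8 + 4*sqrt(5)) + (-6*sqrt(5) - 10) + (-4*sqrt(5) - 8) + (-10 + 6*sqrt(5)) + (0) + (0)] = 0/20 = 0
  <chi_rho, chi_7> = (1/20)[1*(10)*conj(2) + 1*(8)*conj(-2) + 2*(3 - sqrt(5))*conj(1/2 - sqrt(5)/2) + 2*(sqrt(5) + 5)*conj(-sqrt(5)/2 - 1/2) + 2*(sqrt(5) + 3)*conj(1/2 + sqrt(5)/2) + 2*(5 - sqrt(5))*conj(-1/2 + sqrt(5)/2) + 5*(0)*conj(0) + 5*(2)*conj(0)]
      = (1/20)[(20) + (-16) + (8 - 4*sqrt(5)) + (-6*sqrt(5) - 10) + (8 + 4*sqrt(5)) + (-10 + 6*sqrt(5)) + (0) + (0)] = 0/20 = 0
  <chi_rho, chi_8> = (1/20)[1*(10)*conj(2) + 1*(8)*conj(2) + 2*(3 - sqrt(5))*conj(-sqrt(5)/2 - 1/2) + 2*(sqrt(5) + 5)*conj(-1/2 + sqrt(5)/2) + 2*(sqrt(5) + 3)*conj(-1/2 + sqrt(5)/2) + 2*(5 - sqrt(5))*conj(-sqrt(5)/2 - 1/2) + 5*(0)*conj(0) + 5*(2)*conj(0)]
      = (1/20)[(20) + (16) + (2 - 2*sqrt(5)) + (4*sqrt(5)) + (2 + 2*sqrt(5)) + (-4*sqrt(5)) + (0) + (0)] = 40/20 = 2
Dimension check: dim(rho) = sum (mult * dim) = 3*1 + 2*1 + 0*1 + 1*1 + 0*2 + 0*2 + 0*2 + 2*2 = 10 = chi_rho(e) = 10.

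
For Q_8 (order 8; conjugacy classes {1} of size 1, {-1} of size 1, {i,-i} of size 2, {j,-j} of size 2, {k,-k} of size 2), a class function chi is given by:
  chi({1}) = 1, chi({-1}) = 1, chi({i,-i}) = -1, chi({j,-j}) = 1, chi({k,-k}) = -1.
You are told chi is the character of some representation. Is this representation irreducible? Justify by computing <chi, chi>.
Irreducible: <chi, chi> = 1.

Why: <chi, chi> = (1/|G|) sum_C |C| * |chi(C)|^2 = (1/8)[1*|1|^2 + 1*|1|^2 + 2*|-1|^2 + 2*|1|^2 + 2*|-1|^2]
  = (1/8)[(1) + (1) + (2) + (2) + (2)] = 8/8 = 1.
A character is irreducible iff <chi, chi> = 1, so this representation is irreducible.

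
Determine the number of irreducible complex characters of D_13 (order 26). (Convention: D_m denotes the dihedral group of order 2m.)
8

The number of irreducible complex representations of a finite group equals its number of conjugacy classes. D_13 has 8 conjugacy classes ((n+3)/2 for n odd), so D_13 (order 26) has exactly 8 irreducible complex representations.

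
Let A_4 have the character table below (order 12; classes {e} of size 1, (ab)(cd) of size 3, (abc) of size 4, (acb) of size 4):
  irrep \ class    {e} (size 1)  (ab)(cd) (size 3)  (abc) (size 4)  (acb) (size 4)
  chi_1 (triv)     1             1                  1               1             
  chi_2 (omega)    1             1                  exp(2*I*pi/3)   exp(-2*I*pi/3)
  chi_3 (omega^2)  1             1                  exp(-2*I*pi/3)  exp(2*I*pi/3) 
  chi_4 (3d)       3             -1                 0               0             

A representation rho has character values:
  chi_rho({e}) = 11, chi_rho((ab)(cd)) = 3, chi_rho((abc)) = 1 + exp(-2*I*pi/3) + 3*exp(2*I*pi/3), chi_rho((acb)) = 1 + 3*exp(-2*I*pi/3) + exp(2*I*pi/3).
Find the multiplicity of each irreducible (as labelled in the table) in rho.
Multiplicities: chi_1: 1, chi_2: 3, chi_3: 1, chi_4: 2.

Reasoning: Use <chi_rho, chi> = (1/|G|) sum_C |C| * chi_rho(C) * conj(chi(C)) with |G| = 12 for each irreducible chi in the table:
  <chi_rho, chi_1> = (1/12)[1*(11)*conj(1) + 3*(3)*conj(1) + 4*(1 + exp(-2*I*pi/3) + 3*exp(2*I*pi/3))*conj(1) + 4*(1 + 3*exp(-2*I*pi/3) + exp(2*I*pi/3))*conj(1)]
      = (1/12)[(11) + (9) + (4 + 4*exp(-2*I*pi/3) + 12*exp(2*I*pi/3)) + (4 + 12*exp(-2*I*pi/3) + 4*exp(2*I*pi/3))] = 12/12 = 1
  <chi_rho, chi_2> = (1/12)[1*(11)*conj(1) + 3*(3)*conj(1) + 4*(1 + exp(-2*I*pi/3) + 3*exp(2*I*pi/3))*conj(exp(2*I*pi/3)) + 4*(1 + 3*exp(-2*I*pi/3) + exp(2*I*pi/3))*conj(exp(-2*I*pi/3))]
      = (1/12)[(11) + (9) + (8) + (8)] = 36/12 = 3
  <chi_rho, chi_3> = (1/12)[1*(11)*conj(1) + 3*(3)*conj(1) + 4*(1 + exp(-2*I*pi/3) + 3*exp(2*I*pi/3))*conj(exp(-2*I*pi/3)) + 4*(1 + 3*exp(-2*I*pi/3) + exp(2*I*pi/3))*conj(exp(2*I*pi/3))]
      = (1/12)[(11) + (9) + (4 + 12*exp(-2*I*pi/3) + 4*exp(2*I*pi/3)) + (4 + 4*exp(-2*I*pi/3) + 12*exp(2*I*pi/3))] = 12/12 = 1
  <chi_rho, chi_4> = (1/12)[1*(11)*conj(3) + 3*(3)*conj(-1) + 4*(1 + exp(-2*I*pi/3) + 3*exp(2*I*pi/3))*conj(0) + 4*(1 + 3*exp(-2*I*pi/3) + exp(2*I*pi/3))*conj(0)]
      = (1/12)[(33) + (-9) + (0) + (0)] = 24/12 = 2
(Exp terms are combined using exp(i*s)*conj(exp(i*t)) = exp(i*(s-t)), and sums of them are collapsed using the identity that for every m > 1 the m distinct m-th roots of unity sum to 0, e.g. 1 + exp(2*I*pi/3) + exp(-2*I*pi/3) = 0.)
Dimension check: dim(rho) = sum (mult * dim) = 1*1 + 3*1 + 1*1 + 2*3 = 11 = chi_rho(e) = 11.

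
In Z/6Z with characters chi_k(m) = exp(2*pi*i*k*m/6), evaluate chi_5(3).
chi_5(3) = zeta_6^15 = -1

Justification: chi_5(3) = zeta_6^(5*3) = zeta_6^15. Since zeta_6^6 = 1, this equals zeta_6^3 = exp(2*pi*i*3/6) = -1.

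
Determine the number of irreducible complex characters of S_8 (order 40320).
22

Solution. The number of irreducible complex representations of a finite group equals its number of conjugacy classes. Conjugacy classes in S_8 correspond to cycle types, i.e. partitions of 8; there are p(8) = 22 of them, so S_8 (order 40320) has exactly 22 irreducible complex representations.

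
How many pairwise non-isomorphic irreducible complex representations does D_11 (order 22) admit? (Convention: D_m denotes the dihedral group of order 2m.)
7

Proof sketch: The number of irreducible complex representations of a finite group equals its number of conjugacy classes. D_11 has 7 conjugacy classes ((n+3)/2 for n odd), so D_11 (order 22) has exactly 7 irreducible complex representations.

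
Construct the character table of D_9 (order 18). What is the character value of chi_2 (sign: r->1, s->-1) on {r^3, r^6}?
Conjugacy classes: {e} of size 1, {r^1, r^8} of size 2, {r^2, r^7} of size 2, {r^3, r^6} of size 2, {r^4, r^5} of size 2, {s, sr, ..., sr^8} of size 9.
Character table:
  irrep \ class              {e} (size 1)  {r^1, r^8} (size 2)  {r^2, r^7} (size 2)  {r^3, r^6} (size 2)  {r^4, r^5} (size 2)  {s, sr, ..., sr^8} (size 9)
  chi_1 (triv)               1             1                    1                    1                    1                    1                          
  chi_2 (sign: r->1, s->-1)  1             1                    1                    1                    1                    -1                         
  chi_3 (2d, j=1)            2             2*cos(2*pi/9)        2*cos(4*pi/9)        -1                   -2*cos(pi/9)         0                          
  chi_4 (2d, j=2)            2             2*cos(4*pi/9)        -2*cos(pi/9)         -1                   2*cos(2*pi/9)        0                          
  chi_5 (2d, j=3)            2             -1                   -1                   2                    -1                   0                          
  chi_6 (2d, j=4)            2             -2*cos(pi/9)         2*cos(2*pi/9)        -1                   2*cos(4*pi/9)        0                          

Spot check: chi_2 (sign: r->1, s->-1) on {r^3, r^6} = 1.

Why: D_9 has order 2*9 = 18 with 6 conjugacy classes, hence 6 irreducibles. Sum of squared dims 1 + 1 + 4 + 4 + 4 + 4 = 18 = |G|. Linear characters come from the abelianisation; the 2-dimensional irreps have character r^k -> 2*cos(2*pi*j*k/9), reflections -> 0.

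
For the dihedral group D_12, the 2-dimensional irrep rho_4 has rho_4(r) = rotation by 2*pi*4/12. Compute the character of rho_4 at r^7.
chi_{rho_4}(r^7) = 2*cos(2*pi*4*7/12) = -1

Derivation: rho_4(r^7) is rotation by angle 2*pi*4*7/12, whose trace is 2*cos(2*pi*4*7/12) = -1.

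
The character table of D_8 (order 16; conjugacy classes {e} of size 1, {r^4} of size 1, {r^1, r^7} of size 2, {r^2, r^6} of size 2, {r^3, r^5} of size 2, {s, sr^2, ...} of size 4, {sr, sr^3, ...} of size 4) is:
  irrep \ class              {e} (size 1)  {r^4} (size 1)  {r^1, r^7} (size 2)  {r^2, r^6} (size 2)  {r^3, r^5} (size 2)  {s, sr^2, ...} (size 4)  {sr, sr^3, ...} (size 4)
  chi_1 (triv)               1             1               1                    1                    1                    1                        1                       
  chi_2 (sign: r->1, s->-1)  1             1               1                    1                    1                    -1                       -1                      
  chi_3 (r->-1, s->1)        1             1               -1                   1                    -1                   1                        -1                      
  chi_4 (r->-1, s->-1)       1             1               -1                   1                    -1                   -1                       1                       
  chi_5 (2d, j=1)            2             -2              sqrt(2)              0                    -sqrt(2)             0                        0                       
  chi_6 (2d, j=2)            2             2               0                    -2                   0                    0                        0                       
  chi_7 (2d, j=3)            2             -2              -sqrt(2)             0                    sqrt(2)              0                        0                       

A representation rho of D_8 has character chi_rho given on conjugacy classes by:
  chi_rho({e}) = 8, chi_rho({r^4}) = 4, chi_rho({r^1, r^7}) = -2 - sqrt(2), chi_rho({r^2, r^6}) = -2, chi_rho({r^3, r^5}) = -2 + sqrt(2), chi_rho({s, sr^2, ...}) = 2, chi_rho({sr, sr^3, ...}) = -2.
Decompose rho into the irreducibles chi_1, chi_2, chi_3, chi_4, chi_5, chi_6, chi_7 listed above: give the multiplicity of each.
Multiplicities: chi_1: 0, chi_2: 0, chi_3: 2, chi_4: 0, chi_5: 0, chi_6: 2, chi_7: 1.

Details: Use <chi_rho, chi> = (1/|G|) sum_C |C| * chi_rho(C) * conj(chi(C)) with |G| = 16 for each irreducible chi in the table:
  <chi_rho, chi_1> = (1/16)[1*(8)*conj(1) + 1*(4)*conj(1) + 2*(-2 - sqrt(2))*conj(1) + 2*(-2)*conj(1) + 2*(-2 + sqrt(2))*conj(1) + 4*(2)*conj(1) + 4*(-2)*conj(1)]
      = (1/16)[(8) + (4) + (-4 - 2*sqrt(2)) + (-4) + (-4 + 2*sqrt(2)) + (8) + (-8)] = 0/16 = 0
  <chi_rho, chi_2> = (1/16)[1*(8)*conj(1) + 1*(4)*conj(1) + 2*(-2 - sqrt(2))*conj(1) + 2*(-2)*conj(1) + 2*(-2 + sqrt(2))*conj(1) + 4*(2)*conj(-1) + 4*(-2)*conj(-1)]
      = (1/16)[(8) + (4) + (-4 - 2*sqrt(2)) + (-4) + (-4 + 2*sqrt(2)) + (-8) + (8)] = 0/16 = 0
  <chi_rho, chi_3> = (1/16)[1*(8)*conj(1) + 1*(4)*conj(1) + 2*(-2 - sqrt(2))*conj(-1) + 2*(-2)*conj(1) + 2*(-2 + sqrt(2))*conj(-1) + 4*(2)*conj(1) + 4*(-2)*conj(-1)]
      = (1/16)[(8) + (4) + (2*sqrt(2) + 4) + (-4) + (4 - 2*sqrt(2)) + (8) + (8)] = 32/16 = 2
  <chi_rho, chi_4> = (1/16)[1*(8)*conj(1) + 1*(4)*conj(1) + 2*(-2 - sqrt(2))*conj(-1) + 2*(-2)*conj(1) + 2*(-2 + sqrt(2))*conj(-1) + 4*(2)*conj(-1) + 4*(-2)*conj(1)]
      = (1/16)[(8) + (4) + (2*sqrt(2) + 4) + (-4) + (4 - 2*sqrt(2)) + (-8) + (-8)] = 0/16 = 0
  <chi_rho, chi_5> = (1/16)[1*(8)*conj(2) + 1*(4)*conj(-2) + 2*(-2 - sqrt(2))*conj(sqrt(2)) + 2*(-2)*conj(0) + 2*(-2 + sqrt(2))*conj(-sqrt(2)) + 4*(2)*conj(0) + 4*(-2)*conj(0)]
      = (1/16)[(16) + (-8) + (-4*sqrt(2) - 4) + (0) + (-4 + 4*sqrt(2)) + (0) + (0)] = 0/16 = 0
  <chi_rho, chi_6> = (1/16)[1*(8)*conj(2) + 1*(4)*conj(2) + 2*(-2 - sqrt(2))*conj(0) + 2*(-2)*conj(-2) + 2*(-2 + sqrt(2))*conj(0) + 4*(2)*conj(0) + 4*(-2)*conj(0)]
      = (1/16)[(16) + (8) + (0) + (8) + (0) + (0) + (0)] = 32/16 = 2
  <chi_rho, chi_7> = (1/16)[1*(8)*conj(2) + 1*(4)*conj(-2) + 2*(-2 - sqrt(2))*conj(-sqrt(2)) + 2*(-2)*conj(0) + 2*(-2 + sqrt(2))*conj(sqrt(2)) + 4*(2)*conj(0) + 4*(-2)*conj(0)]
      = (1/16)[(16) + (-8) + (4 + 4*sqrt(2)) + (0) + (4 - 4*sqrt(2)) + (0) + (0)] = 16/16 = 1
Dimension check: dim(rho) = sum (mult * dim) = 0*1 + 0*1 + 2*1 + 0*1 + 0*2 + 2*2 + 1*2 = 8 = chi_rho(e) = 8.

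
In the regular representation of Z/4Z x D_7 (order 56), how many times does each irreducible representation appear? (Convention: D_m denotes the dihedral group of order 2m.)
Each irreducible V_i of dimension d_i appears with multiplicity d_i, i.e. rho_reg = (direct sum over all irreducibles V_i) d_i V_i. The irreducible dimensions for Z/4Z x D_7 are 1, 1, 1, 1, 1, 1, 1, 1, 2, 2, 2, 2, 2, 2, 2, 2, 2, 2, 2, 2: 8 irreducibles of dimension 1, each with multiplicity 1; 12 irreducibles of dimension 2, each with multiplicity 2. Total dimension 8*1*1 + 12*2*2 = 56 = |G|.

Solution. General theorem: in the regular representation of a finite group G, each irreducible appears with multiplicity equal to its dimension. Check: dim(rho_reg) = sum d_i^2 = 1 + 1 + 1 + 1 + 1 + 1 + 1 + 1 + 4 + 4 + 4 + 4 + 4 + 4 + 4 + 4 + 4 + 4 + 4 + 4 = 56 = |G|.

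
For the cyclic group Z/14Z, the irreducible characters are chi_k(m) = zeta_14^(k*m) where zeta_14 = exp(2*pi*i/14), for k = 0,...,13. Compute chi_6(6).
chi_6(6) = zeta_14^36 = exp(-6*I*pi/7)

Working: chi_6(6) = zeta_14^(6*6) = zeta_14^36. Since zeta_14^14 = 1, this equals zeta_14^8 = exp(2*pi*i*8/14) = exp(-6*I*pi/7).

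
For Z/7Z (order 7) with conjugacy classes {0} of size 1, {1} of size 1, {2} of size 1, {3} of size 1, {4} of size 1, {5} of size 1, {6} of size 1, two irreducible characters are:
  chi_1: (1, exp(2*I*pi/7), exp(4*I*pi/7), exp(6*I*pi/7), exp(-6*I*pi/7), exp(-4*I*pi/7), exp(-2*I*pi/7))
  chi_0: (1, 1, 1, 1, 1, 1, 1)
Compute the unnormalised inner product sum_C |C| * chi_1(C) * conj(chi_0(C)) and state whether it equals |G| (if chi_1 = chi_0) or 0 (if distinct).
Sum = 0; so <chi_1, chi_0> = 0 (distinct irreducibles are orthogonal).

Compute term by term over conjugacy classes (|C| * chi_1(C) * conj(chi_0(C))):
  1*(1)*conj(1) + 1*(exp(2*I*pi/7))*conj(1) + 1*(exp(4*I*pi/7))*conj(1) + 1*(exp(6*I*pi/7))*conj(1) + 1*(exp(-6*I*pi/7))*conj(1) + 1*(exp(-4*I*pi/7))*conj(1) + 1*(exp(-2*I*pi/7))*conj(1)
  = (1) + (exp(2*I*pi/7)) + (exp(4*I*pi/7)) + (exp(6*I*pi/7)) + (exp(-6*I*pi/7)) + (exp(-4*I*pi/7)) + (exp(-2*I*pi/7))
  = 0.
(Exp terms are combined using exp(i*s)*conj(exp(i*t)) = exp(i*(s-t)), and sums of them are collapsed using the identity that for every m > 1 the m distinct m-th roots of unity sum to 0, e.g. 1 + exp(2*I*pi/3) + exp(-2*I*pi/3) = 0.)
Dividing by |G| = 7 gives 0/7 = 0, matching the row-orthogonality relation <chi_1, chi_0> = [chi_1 = chi_0].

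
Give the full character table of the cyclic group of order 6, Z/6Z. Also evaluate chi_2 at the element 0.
Character table of Z/6Z (irreps indexed chi_0,...,chi_5 with chi_k(m) = zeta_6^(k*m), zeta_6 = exp(2*pi*i/6)):
  irrep \ class  {0} (size 1)  {1} (size 1)    {2} (size 1)    {3} (size 1)  {4} (size 1)    {5} (size 1)  
  chi_0          1             1               1               1             1               1             
  chi_1          1             exp(I*pi/3)     exp(2*I*pi/3)   -1            exp(-2*I*pi/3)  exp(-I*pi/3)  
  chi_2          1             exp(2*I*pi/3)   exp(-2*I*pi/3)  1             exp(2*I*pi/3)   exp(-2*I*pi/3)
  chi_3          1             -1              1               -1            1               -1            
  chi_4          1             exp(-2*I*pi/3)  exp(2*I*pi/3)   1             exp(-2*I*pi/3)  exp(2*I*pi/3) 
  chi_5          1             exp(-I*pi/3)    exp(-2*I*pi/3)  -1            exp(2*I*pi/3)   exp(I*pi/3)   

Spot check: chi_2(0) = zeta_6^(2*0) = zeta_6^0 = 1.

Justification: Z/6Z is abelian, so all 6 irreducible complex representations are 1-dimensional. They are given by chi_k(m) = zeta_6^(k*m) for k = 0,...,5. Row orthogonality: sum_m chi_k(m) conj(chi_l(m)) = 6 * [k = l].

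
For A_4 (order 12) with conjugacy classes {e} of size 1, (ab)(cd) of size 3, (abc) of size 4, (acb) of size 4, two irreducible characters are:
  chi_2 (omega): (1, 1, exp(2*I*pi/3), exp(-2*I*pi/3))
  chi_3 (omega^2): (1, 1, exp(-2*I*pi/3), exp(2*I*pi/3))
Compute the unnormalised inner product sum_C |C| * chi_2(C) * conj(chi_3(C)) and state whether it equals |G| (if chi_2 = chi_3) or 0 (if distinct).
Sum = 0; so <chi_2, chi_3> = 0 (distinct irreducibles are orthogonal).

Why: Compute term by term over conjugacy classes (|C| * chi_2(C) * conj(chi_3(C))):
  1*(1)*conj(1) + 3*(1)*conj(1) + 4*(exp(2*I*pi/3))*conj(exp(-2*I*pi/3)) + 4*(exp(-2*I*pi/3))*conj(exp(2*I*pi/3))
  = (1) + (3) + (4*exp(-2*I*pi/3)) + (4*exp(2*I*pi/3))
  = 0.
(Exp terms are combined using exp(i*s)*conj(exp(i*t)) = exp(i*(s-t)), and sums of them are collapsed using the identity that for every m > 1 the m distinct m-th roots of unity sum to 0, e.g. 1 + exp(2*I*pi/3) + exp(-2*I*pi/3) = 0.)
Dividing by |G| = 12 gives 0/12 = 0, matching the row-orthogonality relation <chi_2, chi_3> = [chi_2 = chi_3].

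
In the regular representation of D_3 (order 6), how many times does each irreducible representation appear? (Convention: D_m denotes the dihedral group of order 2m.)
Each irreducible V_i of dimension d_i appears with multiplicity d_i, i.e. rho_reg = (direct sum over all irreducibles V_i) d_i V_i. The irreducible dimensions for D_3 are 1, 1, 2: 2 irreducibles of dimension 1, each with multiplicity 1; 1 irreducible of dimension 2, with multiplicity 2. Total dimension 2*1*1 + 1*2*2 = 6 = |G|.

Why: General theorem: in the regular representation of a finite group G, each irreducible appears with multiplicity equal to its dimension. Check: dim(rho_reg) = sum d_i^2 = 1 + 1 + 4 = 6 = |G|.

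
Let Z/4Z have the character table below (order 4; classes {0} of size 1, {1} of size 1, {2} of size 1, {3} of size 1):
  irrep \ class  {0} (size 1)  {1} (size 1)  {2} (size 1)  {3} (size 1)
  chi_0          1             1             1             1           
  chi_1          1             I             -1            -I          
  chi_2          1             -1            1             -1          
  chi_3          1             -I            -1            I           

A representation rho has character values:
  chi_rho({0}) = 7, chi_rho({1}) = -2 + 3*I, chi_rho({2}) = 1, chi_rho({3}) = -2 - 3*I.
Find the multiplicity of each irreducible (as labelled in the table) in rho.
Multiplicities: chi_0: 1, chi_1: 3, chi_2: 3, chi_3: 0.

Justification: Use <chi_rho, chi> = (1/|G|) sum_C |C| * chi_rho(C) * conj(chi(C)) with |G| = 4 for each irreducible chi in the table:
  <chi_rho, chi_0> = (1/4)[1*(7)*conj(1) + 1*(-2 + 3*I)*conj(1) + 1*(1)*conj(1) + 1*(-2 - 3*I)*conj(1)]
      = (1/4)[(7) + (-2 + 3*I) + (1) + (-2 - 3*I)] = 4/4 = 1
  <chi_rho, chi_1> = (1/4)[1*(7)*conj(1) + 1*(-2 + 3*I)*conj(I) + 1*(1)*conj(-1) + 1*(-2 - 3*I)*conj(-I)]
      = (1/4)[(7) + (3 + 2*I) + (-1) + (3 - 2*I)] = 12/4 = 3
  <chi_rho, chi_2> = (1/4)[1*(7)*conj(1) + 1*(-2 + 3*I)*conj(-1) + 1*(1)*conj(1) + 1*(-2 - 3*I)*conj(-1)]
      = (1/4)[(7) + (2 - 3*I) + (1) + (2 + 3*I)] = 12/4 = 3
  <chi_rho, chi_3> = (1/4)[1*(7)*conj(1) + 1*(-2 + 3*I)*conj(-I) + 1*(1)*conj(-1) + 1*(-2 - 3*I)*conj(I)]
      = (1/4)[(7) + (-3 - 2*I) + (-1) + (-3 + 2*I)] = 0/4 = 0
(Exp terms are combined using exp(i*s)*conj(exp(i*t)) = exp(i*(s-t)), and sums of them are collapsed using the identity that for every m > 1 the m distinct m-th roots of unity sum to 0, e.g. 1 + exp(2*I*pi/3) + exp(-2*I*pi/3) = 0.)
Dimension check: dim(rho) = sum (mult * dim) = 1*1 + 3*1 + 3*1 + 0*1 = 7 = chi_rho(e) = 7.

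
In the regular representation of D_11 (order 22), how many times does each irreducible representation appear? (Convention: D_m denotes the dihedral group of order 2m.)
Each irreducible V_i of dimension d_i appears with multiplicity d_i, i.e. rho_reg = (direct sum over all irreducibles V_i) d_i V_i. The irreducible dimensions for D_11 are 1, 1, 2, 2, 2, 2, 2: 2 irreducibles of dimension 1, each with multiplicity 1; 5 irreducibles of dimension 2, each with multiplicity 2. Total dimension 2*1*1 + 5*2*2 = 22 = |G|.

Reasoning: General theorem: in the regular representation of a finite group G, each irreducible appears with multiplicity equal to its dimension. Check: dim(rho_reg) = sum d_i^2 = 1 + 1 + 4 + 4 + 4 + 4 + 4 = 22 = |G|.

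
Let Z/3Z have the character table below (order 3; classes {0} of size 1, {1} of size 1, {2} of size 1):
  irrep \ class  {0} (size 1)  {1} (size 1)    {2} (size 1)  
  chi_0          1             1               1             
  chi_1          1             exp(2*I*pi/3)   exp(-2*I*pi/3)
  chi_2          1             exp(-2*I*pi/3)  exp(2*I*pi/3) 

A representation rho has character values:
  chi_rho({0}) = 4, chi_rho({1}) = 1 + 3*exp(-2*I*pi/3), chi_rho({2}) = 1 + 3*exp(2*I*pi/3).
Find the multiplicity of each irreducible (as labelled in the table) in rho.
Multiplicities: chi_0: 1, chi_1: 0, chi_2: 3.

Justification: Use <chi_rho, chi> = (1/|G|) sum_C |C| * chi_rho(C) * conj(chi(C)) with |G| = 3 for each irreducible chi in the table:
  <chi_rho, chi_0> = (1/3)[1*(4)*conj(1) + 1*(1 + 3*exp(-2*I*pi/3))*conj(1) + 1*(1 + 3*exp(2*I*pi/3))*conj(1)]
      = (1/3)[(4) + (1 + 3*exp(-2*I*pi/3)) + (1 + 3*exp(2*I*pi/3))] = 3/3 = 1
  <chi_rho, chi_1> = (1/3)[1*(4)*conj(1) + 1*(1 + 3*exp(-2*I*pi/3))*conj(exp(2*I*pi/3)) + 1*(1 + 3*exp(2*I*pi/3))*conj(exp(-2*I*pi/3))]
      = (1/3)[(4) + (exp(-2*I*pi/3) + 3*exp(2*I*pi/3)) + (3*exp(-2*I*pi/3) + exp(2*I*pi/3))] = 0/3 = 0
  <chi_rho, chi_2> = (1/3)[1*(4)*conj(1) + 1*(1 + 3*exp(-2*I*pi/3))*conj(exp(-2*I*pi/3)) + 1*(1 + 3*exp(2*I*pi/3))*conj(exp(2*I*pi/3))]
      = (1/3)[(4) + (3 + exp(2*I*pi/3)) + (3 + exp(-2*I*pi/3))] = 9/3 = 3
(Exp terms are combined using exp(i*s)*conj(exp(i*t)) = exp(i*(s-t)), and sums of them are collapsed using the identity that for every m > 1 the m distinct m-th roots of unity sum to 0, e.g. 1 + exp(2*I*pi/3) + exp(-2*I*pi/3) = 0.)
Dimension check: dim(rho) = sum (mult * dim) = 1*1 + 0*1 + 3*1 = 4 = chi_rho(e) = 4.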